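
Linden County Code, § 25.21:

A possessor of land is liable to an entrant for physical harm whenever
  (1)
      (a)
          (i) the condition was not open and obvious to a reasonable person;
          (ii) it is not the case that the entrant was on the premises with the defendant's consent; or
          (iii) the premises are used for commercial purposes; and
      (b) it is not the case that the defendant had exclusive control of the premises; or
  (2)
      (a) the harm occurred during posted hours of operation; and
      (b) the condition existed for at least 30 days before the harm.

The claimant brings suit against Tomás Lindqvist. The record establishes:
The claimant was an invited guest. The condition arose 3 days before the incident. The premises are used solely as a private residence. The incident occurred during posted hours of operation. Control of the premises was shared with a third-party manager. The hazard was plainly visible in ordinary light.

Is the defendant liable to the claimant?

No — not liable.

(i) not open/obvious — not met.
(ii) not (consent to enter) — not met.
(iii) commercial use — not satisfied.
(a) = F OR F OR F = false.
(b) not (exclusive control) — holds.
(1) = F AND T = false.
(a) during posted hours — satisfied.
(b) condition ≥30 days old — not satisfied.
(2) = T AND F = false.
Overall: F OR F → false.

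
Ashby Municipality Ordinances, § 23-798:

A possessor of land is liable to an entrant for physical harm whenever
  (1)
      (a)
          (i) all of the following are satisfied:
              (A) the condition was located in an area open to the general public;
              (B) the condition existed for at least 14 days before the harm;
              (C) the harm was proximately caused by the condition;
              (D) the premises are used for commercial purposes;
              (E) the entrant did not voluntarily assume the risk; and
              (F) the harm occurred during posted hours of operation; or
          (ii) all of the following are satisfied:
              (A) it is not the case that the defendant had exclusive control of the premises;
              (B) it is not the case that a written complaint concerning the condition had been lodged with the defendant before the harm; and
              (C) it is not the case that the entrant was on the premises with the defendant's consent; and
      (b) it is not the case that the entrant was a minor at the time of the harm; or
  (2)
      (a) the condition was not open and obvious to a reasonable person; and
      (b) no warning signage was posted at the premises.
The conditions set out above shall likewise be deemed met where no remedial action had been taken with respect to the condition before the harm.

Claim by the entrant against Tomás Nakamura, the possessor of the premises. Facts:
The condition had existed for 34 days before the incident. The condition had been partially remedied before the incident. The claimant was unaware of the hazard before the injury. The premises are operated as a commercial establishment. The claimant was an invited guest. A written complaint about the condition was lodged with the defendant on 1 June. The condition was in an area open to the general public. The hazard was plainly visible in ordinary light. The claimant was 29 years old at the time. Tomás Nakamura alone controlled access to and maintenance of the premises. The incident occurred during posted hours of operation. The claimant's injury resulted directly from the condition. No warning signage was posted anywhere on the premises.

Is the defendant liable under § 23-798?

(A) public area — holds.
(B) condition ≥14 days old — holds.
(C) proximate cause — satisfied.
(D) commercial use — holds.
(E) no assumed risk — holds.
(F) during posted hours — holds.
(i) = T AND T AND T AND T AND T AND T = true.
(A) not (exclusive control) — fails.
(B) not (complaint lodged) — not met.
(C) not (consent to enter) — not satisfied.
(ii): F AND F AND F → false.
So (a) is satisfied (T OR F).
(b) not (entrant a minor) — met.
So (1) is satisfied (T AND T).
(a) not open/obvious — fails.
(b) no signage posted — met.
(2): F AND T → false.
So Overall is satisfied (T OR F).
Exception (no remedial action) — not satisfied.
Result: main true OR exception false → true.

Yes — liable.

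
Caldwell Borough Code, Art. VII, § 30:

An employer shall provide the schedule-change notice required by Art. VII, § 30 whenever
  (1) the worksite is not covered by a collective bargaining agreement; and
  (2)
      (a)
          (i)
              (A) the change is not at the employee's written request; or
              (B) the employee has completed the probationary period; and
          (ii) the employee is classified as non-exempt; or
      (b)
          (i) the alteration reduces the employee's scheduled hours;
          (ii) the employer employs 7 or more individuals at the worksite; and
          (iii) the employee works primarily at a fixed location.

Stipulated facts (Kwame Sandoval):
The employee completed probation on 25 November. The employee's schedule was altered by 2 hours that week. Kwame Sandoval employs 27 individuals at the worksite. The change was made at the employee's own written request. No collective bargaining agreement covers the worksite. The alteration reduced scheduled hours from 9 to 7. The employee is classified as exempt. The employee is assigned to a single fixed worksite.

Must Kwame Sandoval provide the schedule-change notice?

(1) no CBA — holds.
(A) not employee-requested — fails.
(B) past probation — holds.
(i) = F OR T = true.
(ii) non-exempt — not met.
So (a) is not satisfied (T AND F).
(i) hours reduced — satisfied.
(ii) ≥ 7 at site — met.
(iii) fixed location — holds.
(b): T AND T AND T → true.
(2): F OR T → true.
Overall = T AND T = true.

Yes — required.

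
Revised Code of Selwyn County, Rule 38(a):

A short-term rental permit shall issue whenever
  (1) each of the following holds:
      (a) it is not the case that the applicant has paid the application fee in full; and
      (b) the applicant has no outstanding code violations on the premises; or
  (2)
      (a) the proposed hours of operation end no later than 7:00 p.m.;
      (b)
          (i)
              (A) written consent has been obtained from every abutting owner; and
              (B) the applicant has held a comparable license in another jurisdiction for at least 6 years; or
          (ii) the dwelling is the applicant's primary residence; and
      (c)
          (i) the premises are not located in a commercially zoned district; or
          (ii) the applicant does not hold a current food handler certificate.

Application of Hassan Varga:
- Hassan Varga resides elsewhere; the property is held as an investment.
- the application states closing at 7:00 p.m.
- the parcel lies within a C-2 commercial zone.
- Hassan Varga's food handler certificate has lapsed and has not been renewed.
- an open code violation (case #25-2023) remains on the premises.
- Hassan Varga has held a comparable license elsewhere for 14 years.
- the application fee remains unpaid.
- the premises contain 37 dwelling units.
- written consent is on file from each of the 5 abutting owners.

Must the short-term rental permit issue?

(a) not (fee paid) — met.
(b) no code violations — not satisfied.
So (1) is not satisfied (T AND F).
(a) closes by 7 p.m. — satisfied.
(A) all abutters consent — met.
(B) prior license ≥ 6 yr — met.
So (i) is satisfied (T AND T).
(ii) primary residence — not met.
(b): T OR F → true.
(i) not (commercially zoned) — fails.
(ii) not (food handler cert.) — met.
So (c) is satisfied (F OR T).
(2): T AND T AND T → true.
So Overall is satisfied (F OR T).

Yes — granted.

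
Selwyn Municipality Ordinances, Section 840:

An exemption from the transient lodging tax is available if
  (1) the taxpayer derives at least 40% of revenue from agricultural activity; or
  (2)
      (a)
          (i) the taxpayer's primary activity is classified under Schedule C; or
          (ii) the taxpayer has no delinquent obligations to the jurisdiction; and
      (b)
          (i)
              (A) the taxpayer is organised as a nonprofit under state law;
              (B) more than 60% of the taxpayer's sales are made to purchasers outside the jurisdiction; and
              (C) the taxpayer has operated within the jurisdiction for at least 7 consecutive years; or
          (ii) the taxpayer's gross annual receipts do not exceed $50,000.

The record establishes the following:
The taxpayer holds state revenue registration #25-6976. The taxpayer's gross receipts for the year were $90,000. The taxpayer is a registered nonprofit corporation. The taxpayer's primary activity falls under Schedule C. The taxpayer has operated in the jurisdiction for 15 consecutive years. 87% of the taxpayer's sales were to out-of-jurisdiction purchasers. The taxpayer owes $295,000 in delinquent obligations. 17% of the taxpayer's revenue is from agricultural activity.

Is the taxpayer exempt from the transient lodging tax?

(1) ≥40% agricultural — not satisfied.
(i) Schedule C activity — holds.
(ii) no delinquency — not met.
(a) = T OR F = true.
(A) nonprofit — satisfied.
(B) >60% out-of-jur. sales — met.
(C) ≥ 7 yrs in jurisdiction — met.
(i) = T AND T AND T = true.
(ii) receipts ≤ $50,000 — not met.
So (b) is satisfied (T OR F).
So (2) is satisfied (T AND T).
Overall: F OR T → true.

Yes — exempt.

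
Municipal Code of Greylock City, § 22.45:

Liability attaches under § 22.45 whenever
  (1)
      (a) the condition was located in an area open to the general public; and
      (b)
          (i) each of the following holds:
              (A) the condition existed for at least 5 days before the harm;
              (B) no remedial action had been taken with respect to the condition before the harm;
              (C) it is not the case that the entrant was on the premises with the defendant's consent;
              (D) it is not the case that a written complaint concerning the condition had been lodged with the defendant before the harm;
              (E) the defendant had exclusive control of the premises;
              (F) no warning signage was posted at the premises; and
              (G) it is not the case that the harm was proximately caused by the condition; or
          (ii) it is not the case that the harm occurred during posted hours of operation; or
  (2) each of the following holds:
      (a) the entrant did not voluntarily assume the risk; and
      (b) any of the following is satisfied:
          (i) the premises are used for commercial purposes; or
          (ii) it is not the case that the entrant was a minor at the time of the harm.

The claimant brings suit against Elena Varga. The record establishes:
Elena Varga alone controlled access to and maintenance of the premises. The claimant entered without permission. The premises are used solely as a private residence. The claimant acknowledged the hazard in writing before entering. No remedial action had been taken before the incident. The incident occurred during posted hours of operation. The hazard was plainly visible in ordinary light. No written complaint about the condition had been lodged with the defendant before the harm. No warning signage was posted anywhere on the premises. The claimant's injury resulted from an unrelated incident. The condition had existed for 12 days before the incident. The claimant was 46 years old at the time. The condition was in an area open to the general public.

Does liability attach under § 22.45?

(a) public area — holds.
(A) condition ≥5 days old — satisfied.
(B) no remedial action — met.
(C) not (consent to enter) — holds.
(D) not (complaint lodged) — satisfied.
(E) exclusive control — met.
(F) no signage posted — met.
(G) not (proximate cause) — met.
(i): T AND T AND T AND T AND T AND T AND T → true.
(ii) not (during posted hours) — fails.
So (b) is satisfied (T OR F).
(1) = T AND T = true.
(a) no assumed risk — not met.
(i) commercial use — not satisfied.
(ii) not (entrant a minor) — satisfied.
(b): F OR T → true.
(2): F AND T → false.
Overall: T OR F → true.

Yes — liable.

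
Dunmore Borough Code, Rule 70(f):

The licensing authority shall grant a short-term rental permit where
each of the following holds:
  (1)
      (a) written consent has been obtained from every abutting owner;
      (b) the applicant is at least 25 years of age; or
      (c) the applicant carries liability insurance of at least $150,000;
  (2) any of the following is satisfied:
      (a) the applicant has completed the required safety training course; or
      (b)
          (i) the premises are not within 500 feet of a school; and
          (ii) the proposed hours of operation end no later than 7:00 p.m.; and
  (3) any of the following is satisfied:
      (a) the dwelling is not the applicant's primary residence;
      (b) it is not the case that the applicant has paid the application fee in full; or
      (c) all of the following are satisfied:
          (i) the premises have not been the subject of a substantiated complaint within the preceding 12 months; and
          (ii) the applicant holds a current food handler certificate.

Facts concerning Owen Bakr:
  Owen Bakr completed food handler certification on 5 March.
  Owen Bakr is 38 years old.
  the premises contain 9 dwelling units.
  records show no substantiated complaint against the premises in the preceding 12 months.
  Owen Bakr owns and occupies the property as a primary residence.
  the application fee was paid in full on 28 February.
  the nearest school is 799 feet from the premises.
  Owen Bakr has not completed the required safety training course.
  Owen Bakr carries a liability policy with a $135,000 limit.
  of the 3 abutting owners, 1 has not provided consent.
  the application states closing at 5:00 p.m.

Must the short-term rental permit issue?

(a) all abutters consent — not met.
(b) age ≥ 25 — holds.
(c) insurance ≥ $150,000 — not satisfied.
(1): F OR T OR F → true.
(a) safety training — not satisfied.
(i) ≥500 ft from school — holds.
(ii) closes by 7 p.m. — holds.
(b): T AND T → true.
(2): F OR T → true.
(a) not (primary residence) — fails.
(b) not (fee paid) — not met.
(i) no complaint in 12 mo. — satisfied.
(ii) food handler cert. — satisfied.
(c) = T AND T = true.
(3) = F OR F OR T = true.
So Overall is satisfied (T AND T AND T).

Yes — granted.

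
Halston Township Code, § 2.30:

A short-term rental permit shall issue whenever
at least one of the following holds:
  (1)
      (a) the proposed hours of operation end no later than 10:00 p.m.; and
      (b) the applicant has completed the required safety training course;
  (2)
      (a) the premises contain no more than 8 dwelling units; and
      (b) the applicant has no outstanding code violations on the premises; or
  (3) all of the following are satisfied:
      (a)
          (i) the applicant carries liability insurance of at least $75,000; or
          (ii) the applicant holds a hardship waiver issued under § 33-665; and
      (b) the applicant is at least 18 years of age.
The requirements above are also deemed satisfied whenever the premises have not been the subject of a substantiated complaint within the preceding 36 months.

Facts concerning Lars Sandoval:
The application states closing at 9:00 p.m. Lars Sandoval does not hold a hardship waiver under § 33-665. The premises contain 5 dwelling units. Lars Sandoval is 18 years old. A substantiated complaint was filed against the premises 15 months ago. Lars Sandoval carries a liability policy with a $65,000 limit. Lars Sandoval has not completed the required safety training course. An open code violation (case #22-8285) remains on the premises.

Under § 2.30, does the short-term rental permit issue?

No — denied.

(a) closes by 10 p.m. — satisfied.
(b) safety training — not satisfied.
(1) = T AND F = false.
(a) ≤ 8 units — satisfied.
(b) no code violations — not satisfied.
So (2) is not satisfied (T AND F).
(i) insurance ≥ $75,000 — not satisfied.
(ii) hardship waiver — not met.
So (a) is not satisfied (F OR F).
(b) age ≥ 18 — satisfied.
(3) = F AND T = false.
So Overall is not satisfied (F OR F OR F).
Exception (no complaint in 36 mo.) — not satisfied.
Result: main false OR exception false → false.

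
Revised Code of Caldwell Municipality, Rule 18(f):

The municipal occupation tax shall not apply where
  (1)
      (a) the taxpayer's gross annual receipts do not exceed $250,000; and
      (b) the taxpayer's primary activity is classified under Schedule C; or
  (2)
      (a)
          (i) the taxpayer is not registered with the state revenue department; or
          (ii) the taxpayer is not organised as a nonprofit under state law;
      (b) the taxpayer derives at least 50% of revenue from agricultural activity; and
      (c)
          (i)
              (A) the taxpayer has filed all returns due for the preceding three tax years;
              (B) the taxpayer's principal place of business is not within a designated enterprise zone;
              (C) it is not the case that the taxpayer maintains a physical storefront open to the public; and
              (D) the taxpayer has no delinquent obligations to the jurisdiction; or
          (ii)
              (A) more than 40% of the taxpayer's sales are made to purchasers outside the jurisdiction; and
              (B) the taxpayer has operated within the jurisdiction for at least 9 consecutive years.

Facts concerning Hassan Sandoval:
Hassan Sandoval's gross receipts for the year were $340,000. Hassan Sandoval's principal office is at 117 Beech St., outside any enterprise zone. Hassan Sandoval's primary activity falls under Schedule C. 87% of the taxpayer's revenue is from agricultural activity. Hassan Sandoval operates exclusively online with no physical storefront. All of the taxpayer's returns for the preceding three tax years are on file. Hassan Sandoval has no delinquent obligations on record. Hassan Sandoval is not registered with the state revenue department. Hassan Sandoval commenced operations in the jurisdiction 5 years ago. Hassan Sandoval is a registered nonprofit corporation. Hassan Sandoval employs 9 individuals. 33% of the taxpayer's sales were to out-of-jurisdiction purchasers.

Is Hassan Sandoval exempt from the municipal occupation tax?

Yes — exempt.

(a) receipts ≤ $250,000 — fails.
(b) Schedule C activity — satisfied.
(1) = F AND T = false.
(i) not (state-registered) — satisfied.
(ii) not (nonprofit) — not satisfied.
(a) = T OR F = true.
(b) ≥50% agricultural — met.
(A) returns current — satisfied.
(B) not (in enterprise zone) — met.
(C) not (has storefront) — holds.
(D) no delinquency — holds.
So (i) is satisfied (T AND T AND T AND T).
(A) >40% out-of-jur. sales — not satisfied.
(B) ≥ 9 yrs in jurisdiction — not satisfied.
(ii) = F AND F = false.
(c) = T OR F = true.
So (2) is satisfied (T AND T AND T).
Overall: F OR T → true.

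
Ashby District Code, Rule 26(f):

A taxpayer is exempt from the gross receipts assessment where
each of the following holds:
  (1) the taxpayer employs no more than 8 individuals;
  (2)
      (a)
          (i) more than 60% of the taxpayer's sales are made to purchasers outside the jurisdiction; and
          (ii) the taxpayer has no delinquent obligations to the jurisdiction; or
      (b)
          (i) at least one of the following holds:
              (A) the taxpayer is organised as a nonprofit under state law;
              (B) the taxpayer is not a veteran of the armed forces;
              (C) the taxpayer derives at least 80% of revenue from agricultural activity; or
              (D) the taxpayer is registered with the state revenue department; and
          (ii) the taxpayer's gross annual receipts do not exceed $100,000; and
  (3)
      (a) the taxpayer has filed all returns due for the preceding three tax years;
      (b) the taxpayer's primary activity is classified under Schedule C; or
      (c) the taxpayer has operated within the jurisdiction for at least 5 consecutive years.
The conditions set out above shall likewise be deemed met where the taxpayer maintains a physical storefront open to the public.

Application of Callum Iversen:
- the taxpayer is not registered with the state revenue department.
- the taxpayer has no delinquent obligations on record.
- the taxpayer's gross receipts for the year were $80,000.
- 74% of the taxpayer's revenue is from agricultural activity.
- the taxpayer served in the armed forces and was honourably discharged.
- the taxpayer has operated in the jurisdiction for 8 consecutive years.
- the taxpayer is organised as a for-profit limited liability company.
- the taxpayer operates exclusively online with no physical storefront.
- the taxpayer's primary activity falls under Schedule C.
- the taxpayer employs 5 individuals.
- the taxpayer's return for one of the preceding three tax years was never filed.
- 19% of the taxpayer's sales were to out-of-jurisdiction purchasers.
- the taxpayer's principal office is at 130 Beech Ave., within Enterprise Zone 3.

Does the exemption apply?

No — not exempt.

(1) ≤ 8 employees — holds.
(i) >60% out-of-jur. sales — fails.
(ii) no delinquency — satisfied.
(a): F AND T → false.
(A) nonprofit — not met.
(B) not (veteran) — not satisfied.
(C) ≥80% agricultural — fails.
(D) state-registered — not satisfied.
So (i) is not satisfied (F OR F OR F OR F).
(ii) receipts ≤ $100,000 — satisfied.
(b) = F AND T = false.
So (2) is not satisfied (F OR F).
(a) returns current — fails.
(b) Schedule C activity — met.
(c) ≥ 5 yrs in jurisdiction — holds.
(3): F OR T OR T → true.
Overall = T AND F AND T = false.
Exception (has storefront) — not satisfied.
Result: main false OR exception false → false.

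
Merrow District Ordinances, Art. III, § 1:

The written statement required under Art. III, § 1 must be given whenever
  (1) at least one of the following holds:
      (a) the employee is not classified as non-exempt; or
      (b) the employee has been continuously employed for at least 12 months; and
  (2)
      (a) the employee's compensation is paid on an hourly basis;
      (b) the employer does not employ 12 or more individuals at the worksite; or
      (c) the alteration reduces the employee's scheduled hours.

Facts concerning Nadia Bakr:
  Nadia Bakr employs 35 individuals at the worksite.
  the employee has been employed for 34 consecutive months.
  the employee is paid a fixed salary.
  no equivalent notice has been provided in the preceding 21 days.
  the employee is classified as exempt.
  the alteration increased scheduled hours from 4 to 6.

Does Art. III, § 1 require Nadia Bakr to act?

No — not required.

(a) not (non-exempt) — holds.
(b) tenure ≥ 12 mo. — satisfied.
(1): T OR T → true.
(a) hourly-paid — not met.
(b) not (≥ 12 at site) — fails.
(c) hours reduced — not satisfied.
(2): F OR F OR F → false.
Overall = T AND F = false.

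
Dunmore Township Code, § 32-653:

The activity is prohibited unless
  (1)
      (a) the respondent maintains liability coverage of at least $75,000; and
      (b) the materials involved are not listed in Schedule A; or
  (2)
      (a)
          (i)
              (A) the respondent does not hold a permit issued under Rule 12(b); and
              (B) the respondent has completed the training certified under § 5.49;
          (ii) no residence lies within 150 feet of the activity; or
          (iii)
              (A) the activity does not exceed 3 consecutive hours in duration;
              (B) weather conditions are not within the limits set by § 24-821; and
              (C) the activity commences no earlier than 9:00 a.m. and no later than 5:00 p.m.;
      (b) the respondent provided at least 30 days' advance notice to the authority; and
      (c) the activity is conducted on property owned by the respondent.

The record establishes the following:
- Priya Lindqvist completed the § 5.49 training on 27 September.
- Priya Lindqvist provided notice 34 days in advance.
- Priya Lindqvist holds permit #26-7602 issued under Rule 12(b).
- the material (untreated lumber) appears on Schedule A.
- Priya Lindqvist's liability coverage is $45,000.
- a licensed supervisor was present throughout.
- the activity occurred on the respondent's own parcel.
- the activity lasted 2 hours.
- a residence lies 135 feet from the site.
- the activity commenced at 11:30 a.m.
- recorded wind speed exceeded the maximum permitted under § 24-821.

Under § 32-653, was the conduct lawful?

Yes — lawful.

(a) coverage ≥ $75,000 — not satisfied.
(b) not (Schedule A material) — not satisfied.
(1): F AND F → false.
(A) not (holds permit) — not satisfied.
(B) training certified — met.
(i): F AND T → false.
(ii) no residence in 150 ft — fails.
(A) ≤ 3 hrs duration — met.
(B) not (weather ok) — satisfied.
(C) start within hours — met.
(iii) = T AND T AND T = true.
So (a) is satisfied (F OR F OR T).
(b) ≥30 days' notice — satisfied.
(c) own property — satisfied.
(2): T AND T AND T → true.
Overall = F OR T = true.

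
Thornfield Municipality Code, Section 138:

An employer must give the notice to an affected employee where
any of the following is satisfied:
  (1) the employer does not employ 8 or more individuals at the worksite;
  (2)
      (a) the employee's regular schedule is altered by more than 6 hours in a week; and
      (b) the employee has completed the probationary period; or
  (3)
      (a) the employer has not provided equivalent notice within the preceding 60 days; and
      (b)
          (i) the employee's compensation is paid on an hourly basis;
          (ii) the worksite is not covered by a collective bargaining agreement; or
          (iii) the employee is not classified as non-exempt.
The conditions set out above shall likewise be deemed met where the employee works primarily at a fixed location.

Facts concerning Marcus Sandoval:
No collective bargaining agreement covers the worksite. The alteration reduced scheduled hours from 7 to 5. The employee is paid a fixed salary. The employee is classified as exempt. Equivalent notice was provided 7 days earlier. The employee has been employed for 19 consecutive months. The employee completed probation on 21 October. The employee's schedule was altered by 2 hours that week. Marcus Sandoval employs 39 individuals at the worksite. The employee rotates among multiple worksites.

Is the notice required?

No — not required.

(1) not (≥ 8 at site) — not satisfied.
(a) schedule shift > 6h — not met.
(b) past probation — holds.
So (2) is not satisfied (F AND T).
(a) no recent notice — not satisfied.
(i) hourly-paid — not satisfied.
(ii) no CBA — holds.
(iii) not (non-exempt) — met.
So (b) is satisfied (F OR T OR T).
(3): F AND T → false.
Overall = F OR F OR F = false.
Exception (fixed location) — not satisfied.
Result: main false OR exception false → false.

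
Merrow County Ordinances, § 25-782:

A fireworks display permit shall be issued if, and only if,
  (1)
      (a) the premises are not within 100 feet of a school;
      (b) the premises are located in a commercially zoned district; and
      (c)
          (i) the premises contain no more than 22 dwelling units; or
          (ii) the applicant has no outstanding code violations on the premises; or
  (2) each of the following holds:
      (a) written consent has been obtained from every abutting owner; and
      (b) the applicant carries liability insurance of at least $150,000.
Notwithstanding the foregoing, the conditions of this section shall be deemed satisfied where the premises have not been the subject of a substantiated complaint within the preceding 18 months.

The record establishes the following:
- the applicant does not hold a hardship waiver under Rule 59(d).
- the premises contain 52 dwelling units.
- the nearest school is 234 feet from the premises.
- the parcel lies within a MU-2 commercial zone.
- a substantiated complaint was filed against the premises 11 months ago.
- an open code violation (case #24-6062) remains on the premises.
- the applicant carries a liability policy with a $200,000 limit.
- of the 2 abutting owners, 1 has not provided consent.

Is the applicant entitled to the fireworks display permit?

No — denied.

(a) ≥100 ft from school — satisfied.
(b) commercially zoned — met.
(i) ≤ 22 units — not satisfied.
(ii) no code violations — not met.
(c): F OR F → false.
(1): T AND T AND F → false.
(a) all abutters consent — not met.
(b) insurance ≥ $150,000 — met.
So (2) is not satisfied (F AND T).
So Overall is not satisfied (F OR F).
Exception (no complaint in 18 mo.) — not satisfied.
Result: main false OR exception false → false.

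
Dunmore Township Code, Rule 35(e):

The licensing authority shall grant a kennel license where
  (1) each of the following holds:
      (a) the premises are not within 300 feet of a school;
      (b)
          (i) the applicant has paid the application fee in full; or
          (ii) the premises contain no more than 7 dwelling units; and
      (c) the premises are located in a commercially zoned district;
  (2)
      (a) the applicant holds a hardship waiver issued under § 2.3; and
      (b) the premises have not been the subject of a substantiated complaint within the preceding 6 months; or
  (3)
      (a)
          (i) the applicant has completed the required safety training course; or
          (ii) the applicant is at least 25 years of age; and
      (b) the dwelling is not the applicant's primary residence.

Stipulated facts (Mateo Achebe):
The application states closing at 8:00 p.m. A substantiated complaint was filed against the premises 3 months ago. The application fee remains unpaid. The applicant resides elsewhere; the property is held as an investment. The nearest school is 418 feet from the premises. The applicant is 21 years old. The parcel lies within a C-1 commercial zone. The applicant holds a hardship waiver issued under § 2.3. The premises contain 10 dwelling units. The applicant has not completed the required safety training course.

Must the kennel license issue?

(a) ≥300 ft from school — holds.
(i) fee paid — not satisfied.
(ii) ≤ 7 units — not satisfied.
(b) = F OR F = false.
(c) commercially zoned — holds.
(1) = T AND F AND T = false.
(a) hardship waiver — holds.
(b) no complaint in 6 mo. — fails.
(2) = T AND F = false.
(i) safety training — fails.
(ii) age ≥ 25 — not satisfied.
So (a) is not satisfied (F OR F).
(b) not (primary residence) — holds.
So (3) is not satisfied (F AND T).
Overall = F OR F OR F = false.

No — denied.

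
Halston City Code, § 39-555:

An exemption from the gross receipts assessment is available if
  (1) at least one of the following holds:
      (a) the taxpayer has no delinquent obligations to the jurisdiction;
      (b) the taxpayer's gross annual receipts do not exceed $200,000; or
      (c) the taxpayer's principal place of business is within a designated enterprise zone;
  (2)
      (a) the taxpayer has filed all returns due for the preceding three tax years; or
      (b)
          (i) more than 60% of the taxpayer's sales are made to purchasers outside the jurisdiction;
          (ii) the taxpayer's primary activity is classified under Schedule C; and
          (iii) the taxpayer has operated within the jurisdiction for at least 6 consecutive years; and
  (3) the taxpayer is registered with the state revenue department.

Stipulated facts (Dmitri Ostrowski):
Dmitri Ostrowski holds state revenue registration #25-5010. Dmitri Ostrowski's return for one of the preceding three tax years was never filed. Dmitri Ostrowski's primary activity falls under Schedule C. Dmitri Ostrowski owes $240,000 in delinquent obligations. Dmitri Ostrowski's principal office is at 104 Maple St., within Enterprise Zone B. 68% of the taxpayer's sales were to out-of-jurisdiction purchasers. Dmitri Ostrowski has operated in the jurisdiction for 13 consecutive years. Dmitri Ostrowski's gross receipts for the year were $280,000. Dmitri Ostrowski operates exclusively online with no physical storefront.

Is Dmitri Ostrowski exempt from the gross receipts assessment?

Yes — exempt.

(a) no delinquency — not satisfied.
(b) receipts ≤ $200,000 — fails.
(c) in enterprise zone — satisfied.
(1): F OR F OR T → true.
(a) returns current — fails.
(i) >60% out-of-jur. sales — met.
(ii) Schedule C activity — satisfied.
(iii) ≥ 6 yrs in jurisdiction — satisfied.
(b): T AND T AND T → true.
So (2) is satisfied (F OR T).
(3) state-registered — holds.
Overall = T AND T AND T = true.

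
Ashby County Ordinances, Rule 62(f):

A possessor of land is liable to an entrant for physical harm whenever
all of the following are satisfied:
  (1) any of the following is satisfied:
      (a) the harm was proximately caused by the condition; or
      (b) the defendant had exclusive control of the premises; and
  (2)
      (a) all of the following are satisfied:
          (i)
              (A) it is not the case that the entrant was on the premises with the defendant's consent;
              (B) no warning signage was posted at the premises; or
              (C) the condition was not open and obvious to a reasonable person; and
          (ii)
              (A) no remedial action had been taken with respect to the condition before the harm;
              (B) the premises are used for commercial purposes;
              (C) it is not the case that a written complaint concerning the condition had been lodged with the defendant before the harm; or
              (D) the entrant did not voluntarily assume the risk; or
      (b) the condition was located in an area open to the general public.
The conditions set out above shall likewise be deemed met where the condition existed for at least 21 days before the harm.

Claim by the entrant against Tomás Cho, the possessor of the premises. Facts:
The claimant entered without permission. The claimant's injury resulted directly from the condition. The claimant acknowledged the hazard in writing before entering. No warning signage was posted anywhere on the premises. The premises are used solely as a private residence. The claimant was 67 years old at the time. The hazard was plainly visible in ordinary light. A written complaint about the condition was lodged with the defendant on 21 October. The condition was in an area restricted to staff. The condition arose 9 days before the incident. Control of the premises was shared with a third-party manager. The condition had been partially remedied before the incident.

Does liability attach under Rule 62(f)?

No — not liable.

(a) proximate cause — met.
(b) exclusive control — not satisfied.
(1) = T OR F = true.
(A) not (consent to enter) — satisfied.
(B) no signage posted — holds.
(C) not open/obvious — not satisfied.
So (i) is satisfied (T OR T OR F).
(A) no remedial action — not satisfied.
(B) commercial use — fails.
(C) not (complaint lodged) — not satisfied.
(D) no assumed risk — not met.
So (ii) is not satisfied (F OR F OR F OR F).
So (a) is not satisfied (T AND F).
(b) public area — fails.
(2) = F OR F = false.
Overall = T AND F = false.
Exception (condition ≥21 days old) — not satisfied.
Result: main false OR exception false → false.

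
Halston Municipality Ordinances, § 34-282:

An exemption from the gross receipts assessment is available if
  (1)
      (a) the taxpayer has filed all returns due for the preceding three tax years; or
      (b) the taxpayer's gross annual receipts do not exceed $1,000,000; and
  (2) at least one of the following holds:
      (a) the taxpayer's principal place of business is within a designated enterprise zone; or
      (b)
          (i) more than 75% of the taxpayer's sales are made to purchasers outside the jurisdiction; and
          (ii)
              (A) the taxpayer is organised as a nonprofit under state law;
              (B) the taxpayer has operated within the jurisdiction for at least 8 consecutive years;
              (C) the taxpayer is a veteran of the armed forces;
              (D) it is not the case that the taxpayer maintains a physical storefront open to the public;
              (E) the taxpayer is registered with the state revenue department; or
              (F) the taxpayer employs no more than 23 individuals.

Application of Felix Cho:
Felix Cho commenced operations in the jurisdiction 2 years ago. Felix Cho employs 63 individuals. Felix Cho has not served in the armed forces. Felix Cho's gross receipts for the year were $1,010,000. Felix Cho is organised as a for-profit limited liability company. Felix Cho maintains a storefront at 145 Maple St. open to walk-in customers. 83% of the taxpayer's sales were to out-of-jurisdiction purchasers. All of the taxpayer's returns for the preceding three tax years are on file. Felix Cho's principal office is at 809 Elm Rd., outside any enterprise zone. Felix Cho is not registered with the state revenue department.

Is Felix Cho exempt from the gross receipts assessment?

No — not exempt.

(a) returns current — met.
(b) receipts ≤ $1,000,000 — not met.
(1): T OR F → true.
(a) in enterprise zone — fails.
(i) >75% out-of-jur. sales — met.
(A) nonprofit — fails.
(B) ≥ 8 yrs in jurisdiction — not satisfied.
(C) veteran — fails.
(D) not (has storefront) — not met.
(E) state-registered — not satisfied.
(F) ≤ 23 employees — not met.
(ii) = F OR F OR F OR F OR F OR F = false.
(b) = T AND F = false.
So (2) is not satisfied (F OR F).
Overall = T AND F = false.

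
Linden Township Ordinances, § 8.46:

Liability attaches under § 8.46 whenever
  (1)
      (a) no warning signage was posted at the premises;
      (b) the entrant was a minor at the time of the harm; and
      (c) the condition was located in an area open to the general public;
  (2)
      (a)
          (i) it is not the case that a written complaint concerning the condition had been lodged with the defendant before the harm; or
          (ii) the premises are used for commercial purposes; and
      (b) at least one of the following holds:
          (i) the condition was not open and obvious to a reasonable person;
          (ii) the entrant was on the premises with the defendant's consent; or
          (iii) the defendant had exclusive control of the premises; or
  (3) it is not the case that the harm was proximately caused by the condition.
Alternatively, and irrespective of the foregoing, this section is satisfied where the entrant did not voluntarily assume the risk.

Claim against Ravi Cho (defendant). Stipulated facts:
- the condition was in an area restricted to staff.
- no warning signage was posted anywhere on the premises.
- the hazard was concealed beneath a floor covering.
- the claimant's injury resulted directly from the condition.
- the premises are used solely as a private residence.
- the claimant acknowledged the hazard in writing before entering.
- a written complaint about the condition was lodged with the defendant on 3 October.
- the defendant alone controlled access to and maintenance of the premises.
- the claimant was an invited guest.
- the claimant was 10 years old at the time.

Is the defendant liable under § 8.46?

No — not liable.

(a) no signage posted — holds.
(b) entrant a minor — satisfied.
(c) public area — fails.
(1): T AND T AND F → false.
(i) not (complaint lodged) — not met.
(ii) commercial use — fails.
(a): F OR F → false.
(i) not open/obvious — met.
(ii) consent to enter — met.
(iii) exclusive control — satisfied.
So (b) is satisfied (T OR T OR T).
(2) = F AND T = false.
(3) not (proximate cause) — fails.
So Overall is not satisfied (F OR F OR F).
Exception (no assumed risk) — not satisfied.
Result: main false OR exception false → false.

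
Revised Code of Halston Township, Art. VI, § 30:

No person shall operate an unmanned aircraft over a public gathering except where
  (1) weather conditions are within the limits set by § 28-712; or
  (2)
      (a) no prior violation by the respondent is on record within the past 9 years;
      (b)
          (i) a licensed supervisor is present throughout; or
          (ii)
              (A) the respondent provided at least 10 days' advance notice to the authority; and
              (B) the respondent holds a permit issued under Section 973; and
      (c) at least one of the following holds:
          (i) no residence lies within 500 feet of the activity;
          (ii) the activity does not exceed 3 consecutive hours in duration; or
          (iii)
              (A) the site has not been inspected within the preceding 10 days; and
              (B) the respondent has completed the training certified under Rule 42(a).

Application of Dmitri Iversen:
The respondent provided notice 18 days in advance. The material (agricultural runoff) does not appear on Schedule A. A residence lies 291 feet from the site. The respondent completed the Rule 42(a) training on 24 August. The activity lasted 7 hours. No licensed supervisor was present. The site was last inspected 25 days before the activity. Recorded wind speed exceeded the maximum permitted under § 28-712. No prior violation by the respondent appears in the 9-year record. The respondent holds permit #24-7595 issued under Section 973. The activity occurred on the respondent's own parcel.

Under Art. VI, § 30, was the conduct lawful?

Yes — lawful.

(1) weather ok — not met.
(a) no prior violation — holds.
(i) supervisor present — fails.
(A) ≥10 days' notice — holds.
(B) holds permit — holds.
So (ii) is satisfied (T AND T).
(b): F OR T → true.
(i) no residence in 500 ft — not satisfied.
(ii) ≤ 3 hrs duration — fails.
(A) not (site inspected) — holds.
(B) training certified — holds.
(iii): T AND T → true.
(c) = F OR F OR T = true.
(2) = T AND T AND T = true.
Overall: F OR T → true.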